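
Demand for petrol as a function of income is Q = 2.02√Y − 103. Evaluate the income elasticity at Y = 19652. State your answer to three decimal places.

At Y = 19652: Q = 180.175.
dQ/dY = 2.02/(2√Y) = 0.00720473 at this income.
η = (dQ/dY)·(Y/Q) = 0.00720473 × (19652/180.175) = 0.786.

0.786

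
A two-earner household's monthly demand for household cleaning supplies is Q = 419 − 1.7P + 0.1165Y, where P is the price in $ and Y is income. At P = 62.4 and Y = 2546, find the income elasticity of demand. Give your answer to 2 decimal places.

At P = 62.4, Y = 2546: Q = 609.529.
Holding P constant, ∂Q/∂Y = 0.1165.
η_Y = (∂Q/∂Y)·(Y/Q) = 0.1165 × (2546/609.529) = 0.49.

0.49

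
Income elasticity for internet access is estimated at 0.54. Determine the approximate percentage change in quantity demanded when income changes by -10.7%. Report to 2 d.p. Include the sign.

-5.78%

%ΔQ ≈ η × %ΔI = 0.54 × (-10.7%) = -5.78%.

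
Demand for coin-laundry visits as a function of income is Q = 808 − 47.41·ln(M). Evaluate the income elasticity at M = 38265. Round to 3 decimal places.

At M = 38265: Q = 307.716.
dQ/dM = -47.41/M = -0.00123899 at this income.
η = (dQ/dM)·(M/Q) = -0.00123899 × (38265/307.716) = -0.154.

-0.154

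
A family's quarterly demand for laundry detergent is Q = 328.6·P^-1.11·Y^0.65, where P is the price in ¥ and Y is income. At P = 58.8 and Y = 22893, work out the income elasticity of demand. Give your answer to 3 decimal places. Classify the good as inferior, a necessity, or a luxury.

0.650 (necessity)

For a multiplicative demand Q = A·P^α·Y^β, the income elasticity is β everywhere.
Here β = 0.65, so η = 0.650.
Since 0 < η < 1, this is a necessity.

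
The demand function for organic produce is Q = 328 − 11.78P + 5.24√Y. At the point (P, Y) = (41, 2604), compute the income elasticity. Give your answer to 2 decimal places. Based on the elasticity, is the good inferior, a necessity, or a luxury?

At P = 41, Y = 2604: Q = 112.414.
Holding P constant, ∂Q/∂Y = 5.24/(2√Y) = 0.0513429.
η_Y = (∂Q/∂Y)·(Y/Q) = 0.0513429 × (2604/112.414) = 1.19.
Since η > 1, this is a luxury.

1.19 (luxury)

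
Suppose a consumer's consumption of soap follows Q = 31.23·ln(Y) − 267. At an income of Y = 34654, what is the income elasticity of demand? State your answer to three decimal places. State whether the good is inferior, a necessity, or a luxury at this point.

0.525 (necessity)

At Y = 34654: Q = 59.452.
dQ/dY = 31.23/Y = 0.000901195 at this income.
η = (dQ/dY)·(Y/Q) = 0.000901195 × (34654/59.452) = 0.525.
Since 0 < η < 1, the good is a necessity.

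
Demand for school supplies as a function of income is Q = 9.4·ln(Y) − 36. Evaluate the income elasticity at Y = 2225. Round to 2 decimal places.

At Y = 2225: Q = 36.451.
dQ/dY = 9.4/Y = 0.00422472 at this income.
η = (dQ/dY)·(Y/Q) = 0.00422472 × (2225/36.451) = 0.26.

0.26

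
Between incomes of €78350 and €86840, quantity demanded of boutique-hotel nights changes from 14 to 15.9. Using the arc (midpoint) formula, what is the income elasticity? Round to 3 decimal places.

1.236

ΔQ = 15.9 − 14 = 1.9; midpoint Q̄ = (14 + 15.9)/2 = 14.95.
ΔI = 86840 − 78350 = 8490; midpoint Ī = (78350 + 86840)/2 = 82595.
η = (ΔQ/Q̄) ÷ (ΔI/Ī) = (1.9/14.95) ÷ (8490/82595) = 1.236.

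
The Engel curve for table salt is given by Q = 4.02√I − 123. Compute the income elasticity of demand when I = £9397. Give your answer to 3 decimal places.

0.731

At I = 9397: Q = 266.691.
dQ/dI = 4.02/(2√I) = 0.0207349 at this income.
η = (dQ/dI)·(I/Q) = 0.0207349 × (9397/266.691) = 0.731.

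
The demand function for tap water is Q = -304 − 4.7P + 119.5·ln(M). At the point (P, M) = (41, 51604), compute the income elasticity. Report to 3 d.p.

0.149

At P = 41, M = 51604: Q = 800.037.
Holding P constant, ∂Q/∂M = 119.5/M = 0.00231571.
η_M = (∂Q/∂M)·(M/Q) = 0.00231571 × (51604/800.037) = 0.149.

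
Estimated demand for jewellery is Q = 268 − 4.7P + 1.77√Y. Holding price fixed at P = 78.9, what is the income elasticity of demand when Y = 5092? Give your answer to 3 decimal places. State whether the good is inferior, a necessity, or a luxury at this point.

At P = 78.9, Y = 5092: Q = 23.474.
Holding P constant, ∂Q/∂Y = 1.77/(2√Y) = 0.0124022.
η_Y = (∂Q/∂Y)·(Y/Q) = 0.0124022 × (5092/23.474) = 2.690.
Since η > 1, this is a luxury.

2.690 (luxury)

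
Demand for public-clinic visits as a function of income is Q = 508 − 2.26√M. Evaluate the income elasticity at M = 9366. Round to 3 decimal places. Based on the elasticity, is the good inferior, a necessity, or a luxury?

-0.378 (inferior good)

At M = 9366: Q = 289.282.
dQ/dM = -2.26/(2√M) = -0.0116762 at this income.
η = (dQ/dM)·(M/Q) = -0.0116762 × (9366/289.282) = -0.378.
Since η < 0, the good is an inferior good.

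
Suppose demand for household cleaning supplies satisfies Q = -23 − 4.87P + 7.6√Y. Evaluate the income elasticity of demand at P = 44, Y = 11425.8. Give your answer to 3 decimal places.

0.706

At P = 44, Y = 11425.8: Q = 575.096.
Holding P constant, ∂Q/∂Y = 7.6/(2√Y) = 0.0355501.
η_Y = (∂Q/∂Y)·(Y/Q) = 0.0355501 × (11425.8/575.096) = 0.706.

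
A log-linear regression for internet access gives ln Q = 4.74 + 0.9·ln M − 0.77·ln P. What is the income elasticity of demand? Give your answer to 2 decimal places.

0.90

In a log-linear demand, the coefficient on ln M is the income elasticity.
So η = 0.90.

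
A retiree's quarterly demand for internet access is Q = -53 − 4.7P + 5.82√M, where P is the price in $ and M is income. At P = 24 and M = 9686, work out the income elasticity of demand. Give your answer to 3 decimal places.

At P = 24, M = 9686: Q = 406.990.
Holding P constant, ∂Q/∂M = 5.82/(2√M) = 0.0295679.
η_M = (∂Q/∂M)·(M/Q) = 0.0295679 × (9686/406.990) = 0.704.

0.704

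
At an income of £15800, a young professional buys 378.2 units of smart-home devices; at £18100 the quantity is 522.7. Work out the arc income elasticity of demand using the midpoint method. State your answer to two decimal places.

ΔQ = 522.7 − 378.2 = 144.5; midpoint Q̄ = (378.2 + 522.7)/2 = 450.45.
ΔI = 18100 − 15800 = 2300; midpoint Ī = (15800 + 18100)/2 = 16950.
η = (ΔQ/Q̄) ÷ (ΔI/Ī) = (144.5/450.45) ÷ (2300/16950) = 2.36.

2.36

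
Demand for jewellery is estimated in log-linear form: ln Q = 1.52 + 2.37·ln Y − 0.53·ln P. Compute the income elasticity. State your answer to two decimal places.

In a log-linear demand, the coefficient on ln Y is the income elasticity.
So η = 2.37.

2.37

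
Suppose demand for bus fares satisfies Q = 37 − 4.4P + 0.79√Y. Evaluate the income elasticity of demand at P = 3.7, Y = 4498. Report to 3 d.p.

At P = 3.7, Y = 4498: Q = 73.703.
Holding P constant, ∂Q/∂Y = 0.79/(2√Y) = 0.00588962.
η_Y = (∂Q/∂Y)·(Y/Q) = 0.00588962 × (4498/73.703) = 0.359.

0.359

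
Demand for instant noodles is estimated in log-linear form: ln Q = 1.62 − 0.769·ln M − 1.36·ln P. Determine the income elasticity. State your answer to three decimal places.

In a log-linear demand, the coefficient on ln M is the income elasticity.
So η = -0.769.

-0.769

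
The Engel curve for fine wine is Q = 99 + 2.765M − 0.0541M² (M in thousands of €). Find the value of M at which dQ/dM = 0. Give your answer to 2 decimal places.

25.55

dQ/dM = 2.765 − 0.1082M.
The good is inferior where dQ/dM < 0. Setting dQ/dM = 0 gives M = 2.765 / 0.1082 = 25.55.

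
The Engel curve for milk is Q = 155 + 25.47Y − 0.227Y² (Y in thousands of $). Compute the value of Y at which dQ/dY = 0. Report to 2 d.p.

56.10

dQ/dY = 25.47 − 0.454Y.
The good is inferior where dQ/dY < 0. Setting dQ/dY = 0 gives Y = 25.47 / 0.454 = 56.10.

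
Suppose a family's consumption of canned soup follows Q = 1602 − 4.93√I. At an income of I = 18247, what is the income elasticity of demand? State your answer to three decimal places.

At I = 18247: Q = 936.048.
dQ/dI = -4.93/(2√I) = -0.0182482 at this income.
η = (dQ/dI)·(I/Q) = -0.0182482 × (18247/936.048) = -0.356.

-0.356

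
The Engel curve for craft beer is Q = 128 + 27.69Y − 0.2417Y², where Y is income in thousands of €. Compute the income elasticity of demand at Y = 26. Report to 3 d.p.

At Y = 26: Q = 684.5508.
dQ/dY = 27.69 − 0.4834Y = 15.12160.
η = (dQ/dY)·(Y/Q) = 15.12160 × (26/684.5508) = 0.574.

0.574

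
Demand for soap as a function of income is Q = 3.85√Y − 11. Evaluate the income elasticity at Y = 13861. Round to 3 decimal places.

At Y = 13861: Q = 442.271.
dQ/dY = 3.85/(2√Y) = 0.0163506 at this income.
η = (dQ/dY)·(Y/Q) = 0.0163506 × (13861/442.271) = 0.512.

0.512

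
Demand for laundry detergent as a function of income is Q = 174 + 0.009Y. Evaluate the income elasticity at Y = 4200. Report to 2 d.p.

At Y = 4200: Q = 211.800.
dQ/dY = 0.009.
η = (dQ/dY)·(Y/Q) = 0.009 × (4200/211.800) = 0.18.

0.18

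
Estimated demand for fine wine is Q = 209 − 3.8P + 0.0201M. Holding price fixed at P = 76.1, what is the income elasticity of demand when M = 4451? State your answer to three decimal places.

9.635

At P = 76.1, M = 4451: Q = 9.285.
Holding P constant, ∂Q/∂M = 0.0201.
η_M = (∂Q/∂M)·(M/Q) = 0.0201 × (4451/9.285) = 9.635.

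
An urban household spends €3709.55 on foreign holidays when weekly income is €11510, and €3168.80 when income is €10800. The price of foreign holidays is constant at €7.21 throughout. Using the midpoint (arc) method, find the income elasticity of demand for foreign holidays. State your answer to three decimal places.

2.470

With a constant price, Q₁ = 3709.55/7.21 = 514.501 and Q₂ = 3168.80/7.21 = 439.501 (equivalently, work directly with expenditure since P cancels).
Midpoint %ΔQ = (3168.80 − 3709.55)/3439.18 = -0.15723; midpoint %ΔI = (10800 − 11510)/11155 = -0.06365.
η = -0.15723 / -0.06365 = 2.470.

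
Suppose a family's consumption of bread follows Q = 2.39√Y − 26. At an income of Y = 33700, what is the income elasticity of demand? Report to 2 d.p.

0.53

At Y = 33700: Q = 412.746.
dQ/dY = 2.39/(2√Y) = 0.00650958 at this income.
η = (dQ/dY)·(Y/Q) = 0.00650958 × (33700/412.746) = 0.53.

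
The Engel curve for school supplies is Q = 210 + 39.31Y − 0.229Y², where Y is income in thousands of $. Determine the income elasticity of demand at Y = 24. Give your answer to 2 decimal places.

0.67

At Y = 24: Q = 1021.5360.
dQ/dY = 39.31 − 0.458Y = 28.31800.
η = (dQ/dY)·(Y/Q) = 28.31800 × (24/1021.5360) = 0.67.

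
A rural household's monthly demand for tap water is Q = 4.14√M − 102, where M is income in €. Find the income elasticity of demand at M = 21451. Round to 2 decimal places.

At M = 21451: Q = 504.351.
dQ/dM = 4.14/(2√M) = 0.0141334 at this income.
η = (dQ/dM)·(M/Q) = 0.0141334 × (21451/504.351) = 0.60.

0.60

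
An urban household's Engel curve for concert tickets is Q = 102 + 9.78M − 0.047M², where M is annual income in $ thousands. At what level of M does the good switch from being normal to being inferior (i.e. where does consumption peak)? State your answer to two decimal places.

dQ/dM = 9.78 − 0.094M.
The good is inferior where dQ/dM < 0. Setting dQ/dM = 0 gives M = 9.78 / 0.094 = 104.04.

104.04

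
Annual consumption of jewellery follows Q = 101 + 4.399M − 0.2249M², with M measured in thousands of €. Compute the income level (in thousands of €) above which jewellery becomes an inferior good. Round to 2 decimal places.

dQ/dM = 4.399 − 0.4498M.
The good is inferior where dQ/dM < 0. Setting dQ/dM = 0 gives M = 4.399 / 0.4498 = 9.78.

9.78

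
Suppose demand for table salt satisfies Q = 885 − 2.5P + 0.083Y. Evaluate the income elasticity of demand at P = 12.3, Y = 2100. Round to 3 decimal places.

0.169

At P = 12.3, Y = 2100: Q = 1028.550.
Holding P constant, ∂Q/∂Y = 0.083.
η_Y = (∂Q/∂Y)·(Y/Q) = 0.083 × (2100/1028.550) = 0.169.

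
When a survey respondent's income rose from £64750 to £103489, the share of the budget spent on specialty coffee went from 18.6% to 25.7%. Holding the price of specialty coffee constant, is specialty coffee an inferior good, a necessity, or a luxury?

luxury

The budget share rises as income rises, so η > 1.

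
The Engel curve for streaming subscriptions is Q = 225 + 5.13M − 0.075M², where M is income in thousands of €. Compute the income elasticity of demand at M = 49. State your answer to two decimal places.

-0.37

At M = 49: Q = 296.2950.
dQ/dM = 5.13 − 0.15M = -2.22000.
η = (dQ/dM)·(M/Q) = -2.22000 × (49/296.2950) = -0.37.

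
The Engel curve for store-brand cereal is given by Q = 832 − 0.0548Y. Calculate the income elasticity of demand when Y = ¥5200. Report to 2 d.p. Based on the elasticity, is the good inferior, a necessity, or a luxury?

-0.52 (inferior good)

At Y = 5200: Q = 547.040.
dQ/dY = −0.0548.
η = (dQ/dY)·(Y/Q) = -0.0548 × (5200/547.040) = -0.52.
Since η < 0, the good is an inferior good.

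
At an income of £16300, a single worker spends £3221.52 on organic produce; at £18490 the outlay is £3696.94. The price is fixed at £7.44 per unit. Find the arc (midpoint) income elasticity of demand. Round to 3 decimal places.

1.092

With a constant price, Q₁ = 3221.52/7.44 = 433.000 and Q₂ = 3696.94/7.44 = 496.901 (equivalently, work directly with expenditure since P cancels).
Midpoint %ΔQ = (3696.94 − 3221.52)/3459.23 = 0.13744; midpoint %ΔI = (18490 − 16300)/17395 = 0.12590.
η = 0.13744 / 0.12590 = 1.092.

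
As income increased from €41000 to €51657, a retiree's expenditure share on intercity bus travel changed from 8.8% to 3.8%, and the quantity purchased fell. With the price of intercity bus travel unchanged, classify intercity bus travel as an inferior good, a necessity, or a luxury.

Quantity demanded falls as income rises, so η < 0.

inferior good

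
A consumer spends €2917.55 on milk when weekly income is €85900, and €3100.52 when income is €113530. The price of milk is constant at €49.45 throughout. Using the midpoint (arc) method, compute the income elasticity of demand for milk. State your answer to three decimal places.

0.219

With a constant price, Q₁ = 2917.55/49.45 = 59.000 and Q₂ = 3100.52/49.45 = 62.700 (equivalently, work directly with expenditure since P cancels).
Midpoint %ΔQ = (3100.52 − 2917.55)/3009.04 = 0.06081; midpoint %ΔI = (113530 − 85900)/99715 = 0.27709.
η = 0.06081 / 0.27709 = 0.219.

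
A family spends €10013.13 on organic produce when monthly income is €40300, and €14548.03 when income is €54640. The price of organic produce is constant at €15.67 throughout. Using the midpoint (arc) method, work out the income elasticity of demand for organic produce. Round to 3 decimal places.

1.222

With a constant price, Q₁ = 10013.13/15.67 = 639.000 and Q₂ = 14548.03/15.67 = 928.400 (equivalently, work directly with expenditure since P cancels).
Midpoint %ΔQ = (14548.03 − 10013.13)/12280.58 = 0.36927; midpoint %ΔI = (54640 − 40300)/47470 = 0.30209.
η = 0.36927 / 0.30209 = 1.222.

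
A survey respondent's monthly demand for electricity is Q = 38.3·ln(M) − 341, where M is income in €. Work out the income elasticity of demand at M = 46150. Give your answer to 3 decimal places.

0.545

At M = 46150: Q = 70.329.
dQ/dM = 38.3/M = 0.000829902 at this income.
η = (dQ/dM)·(M/Q) = 0.000829902 × (46150/70.329) = 0.545.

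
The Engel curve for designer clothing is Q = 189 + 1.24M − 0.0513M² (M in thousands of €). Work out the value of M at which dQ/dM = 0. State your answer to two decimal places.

12.09

dQ/dM = 1.24 − 0.1026M.
The good is inferior where dQ/dM < 0. Setting dQ/dM = 0 gives M = 1.24 / 0.1026 = 12.09.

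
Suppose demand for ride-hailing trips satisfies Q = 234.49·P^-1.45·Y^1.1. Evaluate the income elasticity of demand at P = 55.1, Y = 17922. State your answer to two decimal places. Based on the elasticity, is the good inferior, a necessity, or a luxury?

1.10 (luxury)

For a multiplicative demand Q = A·P^α·Y^β, the income elasticity is β everywhere.
Here β = 1.1, so η = 1.10.
Since η > 1, this is a luxury.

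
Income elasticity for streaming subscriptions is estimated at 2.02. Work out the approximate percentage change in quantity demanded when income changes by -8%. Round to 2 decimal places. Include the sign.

%ΔQ ≈ η × %ΔI = 2.02 × (-8%) = -16.16%.

-16.16%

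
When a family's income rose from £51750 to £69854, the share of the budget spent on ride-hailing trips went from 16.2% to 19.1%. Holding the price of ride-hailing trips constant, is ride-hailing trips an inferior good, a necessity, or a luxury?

The budget share rises as income rises, so η > 1.

luxury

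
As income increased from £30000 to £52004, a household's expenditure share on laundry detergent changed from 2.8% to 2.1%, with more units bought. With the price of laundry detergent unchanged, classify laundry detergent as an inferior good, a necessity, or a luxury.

Quantity rises but the budget share falls as income rises, so 0 < η < 1.

necessity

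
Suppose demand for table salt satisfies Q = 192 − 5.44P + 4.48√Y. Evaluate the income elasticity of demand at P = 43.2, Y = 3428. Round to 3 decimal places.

0.598

At P = 43.2, Y = 3428: Q = 219.292.
Holding P constant, ∂Q/∂Y = 4.48/(2√Y) = 0.0382585.
η_Y = (∂Q/∂Y)·(Y/Q) = 0.0382585 × (3428/219.292) = 0.598.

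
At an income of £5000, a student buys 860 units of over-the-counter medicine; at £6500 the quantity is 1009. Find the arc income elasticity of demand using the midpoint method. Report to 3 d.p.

ΔQ = 1009 − 860 = 149; midpoint Q̄ = (860 + 1009)/2 = 934.5.
ΔI = 6500 − 5000 = 1500; midpoint Ī = (5000 + 6500)/2 = 5750.
η = (ΔQ/Q̄) ÷ (ΔI/Ī) = (149/934.5) ÷ (1500/5750) = 0.611.

0.611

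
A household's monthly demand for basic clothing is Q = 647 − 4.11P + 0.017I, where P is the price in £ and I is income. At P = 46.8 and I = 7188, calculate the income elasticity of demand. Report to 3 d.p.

At P = 46.8, I = 7188: Q = 576.848.
Holding P constant, ∂Q/∂I = 0.017.
η_I = (∂Q/∂I)·(I/Q) = 0.017 × (7188/576.848) = 0.212.

0.212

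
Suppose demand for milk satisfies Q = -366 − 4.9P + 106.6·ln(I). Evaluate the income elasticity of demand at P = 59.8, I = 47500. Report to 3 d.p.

0.218

At P = 59.8, I = 47500: Q = 488.900.
Holding P constant, ∂Q/∂I = 106.6/I = 0.00224421.
η_I = (∂Q/∂I)·(I/Q) = 0.00224421 × (47500/488.900) = 0.218.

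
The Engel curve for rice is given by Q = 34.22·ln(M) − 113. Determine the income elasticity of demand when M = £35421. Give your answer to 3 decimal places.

At M = 35421: Q = 245.457.
dQ/dM = 34.22/M = 0.000966094 at this income.
η = (dQ/dM)·(M/Q) = 0.000966094 × (35421/245.457) = 0.139.

0.139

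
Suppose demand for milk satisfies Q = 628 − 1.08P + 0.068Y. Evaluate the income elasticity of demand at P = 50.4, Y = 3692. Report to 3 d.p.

0.304

At P = 50.4, Y = 3692: Q = 824.624.
Holding P constant, ∂Q/∂Y = 0.068.
η_Y = (∂Q/∂Y)·(Y/Q) = 0.068 × (3692/824.624) = 0.304.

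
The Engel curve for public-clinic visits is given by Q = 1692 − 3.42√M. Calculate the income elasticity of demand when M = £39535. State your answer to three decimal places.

At M = 39535: Q = 1011.987.
dQ/dM = -3.42/(2√M) = -0.00860013 at this income.
η = (dQ/dM)·(M/Q) = -0.00860013 × (39535/1011.987) = -0.336.

-0.336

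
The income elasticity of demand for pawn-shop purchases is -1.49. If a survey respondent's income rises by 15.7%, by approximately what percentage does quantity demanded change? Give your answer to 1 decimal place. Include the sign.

-23.4%

%ΔQ ≈ η × %ΔI = -1.49 × 15.7% = -23.4%.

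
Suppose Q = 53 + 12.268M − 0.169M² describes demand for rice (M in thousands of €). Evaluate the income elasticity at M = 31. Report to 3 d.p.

At M = 31: Q = 270.8990.
dQ/dM = 12.268 − 0.338M = 1.79000.
η = (dQ/dM)·(M/Q) = 1.79000 × (31/270.8990) = 0.205.

0.205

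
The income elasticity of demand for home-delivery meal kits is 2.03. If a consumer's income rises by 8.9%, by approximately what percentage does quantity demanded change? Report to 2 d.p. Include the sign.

18.07%

%ΔQ ≈ η × %ΔI = 2.03 × 8.9% = 18.07%.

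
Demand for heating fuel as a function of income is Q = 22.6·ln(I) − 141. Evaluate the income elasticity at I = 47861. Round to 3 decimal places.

0.220

At I = 47861: Q = 102.539.
dQ/dI = 22.6/I = 0.000472201 at this income.
η = (dQ/dI)·(I/Q) = 0.000472201 × (47861/102.539) = 0.220.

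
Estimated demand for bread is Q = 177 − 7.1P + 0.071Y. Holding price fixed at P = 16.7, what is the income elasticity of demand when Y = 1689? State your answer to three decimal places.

At P = 16.7, Y = 1689: Q = 178.349.
Holding P constant, ∂Q/∂Y = 0.071.
η_Y = (∂Q/∂Y)·(Y/Q) = 0.071 × (1689/178.349) = 0.672.

0.672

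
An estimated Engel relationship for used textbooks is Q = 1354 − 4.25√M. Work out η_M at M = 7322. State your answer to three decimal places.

At M = 7322: Q = 990.333.
dQ/dM = -4.25/(2√M) = -0.0248339 at this income.
η = (dQ/dM)·(M/Q) = -0.0248339 × (7322/990.333) = -0.184.

-0.184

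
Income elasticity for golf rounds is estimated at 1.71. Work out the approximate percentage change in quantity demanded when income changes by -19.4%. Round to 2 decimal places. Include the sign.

-33.17%

%ΔQ ≈ η × %ΔI = 1.71 × (-19.4%) = -33.17%.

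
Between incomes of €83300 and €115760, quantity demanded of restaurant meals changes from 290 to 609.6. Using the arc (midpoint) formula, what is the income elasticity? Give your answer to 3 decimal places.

ΔQ = 609.6 − 290 = 319.6; midpoint Q̄ = (290 + 609.6)/2 = 449.8.
ΔI = 115760 − 83300 = 32460; midpoint Ī = (83300 + 115760)/2 = 99530.
η = (ΔQ/Q̄) ÷ (ΔI/Ī) = (319.6/449.8) ÷ (32460/99530) = 2.179.

2.179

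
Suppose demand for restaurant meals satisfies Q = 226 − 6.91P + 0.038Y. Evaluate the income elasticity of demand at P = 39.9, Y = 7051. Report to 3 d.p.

1.228

At P = 39.9, Y = 7051: Q = 218.229.
Holding P constant, ∂Q/∂Y = 0.038.
η_Y = (∂Q/∂Y)·(Y/Q) = 0.038 × (7051/218.229) = 1.228.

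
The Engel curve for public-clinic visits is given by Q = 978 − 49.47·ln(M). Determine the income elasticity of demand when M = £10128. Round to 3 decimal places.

-0.095

At M = 10128: Q = 521.735.
dQ/dM = -49.47/M = -0.00488448 at this income.
η = (dQ/dM)·(M/Q) = -0.00488448 × (10128/521.735) = -0.095.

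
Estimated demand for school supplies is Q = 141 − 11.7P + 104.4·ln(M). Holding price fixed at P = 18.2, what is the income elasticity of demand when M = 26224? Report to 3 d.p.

0.105

At P = 18.2, M = 26224: Q = 990.271.
Holding P constant, ∂Q/∂M = 104.4/M = 0.00398109.
η_M = (∂Q/∂M)·(M/Q) = 0.00398109 × (26224/990.271) = 0.105.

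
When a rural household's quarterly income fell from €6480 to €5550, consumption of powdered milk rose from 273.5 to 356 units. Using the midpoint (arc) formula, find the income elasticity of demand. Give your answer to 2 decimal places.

-1.70

ΔQ = 356 − 273.5 = 82.5; midpoint Q̄ = (273.5 + 356)/2 = 314.75.
ΔI = 5550 − 6480 = -930; midpoint Ī = (6480 + 5550)/2 = 6015.
η = (ΔQ/Q̄) ÷ (ΔI/Ī) = (82.5/314.75) ÷ (-930/6015) = -1.70.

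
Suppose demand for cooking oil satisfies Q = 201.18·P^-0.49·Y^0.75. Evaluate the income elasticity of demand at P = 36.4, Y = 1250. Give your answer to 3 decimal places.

For a multiplicative demand Q = A·P^α·Y^β, the income elasticity is β everywhere.
Here β = 0.75, so η = 0.750.

0.750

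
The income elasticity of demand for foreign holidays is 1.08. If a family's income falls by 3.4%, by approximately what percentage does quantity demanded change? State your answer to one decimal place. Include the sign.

%ΔQ ≈ η × %ΔI = 1.08 × (-3.4%) = -3.7%.

-3.7%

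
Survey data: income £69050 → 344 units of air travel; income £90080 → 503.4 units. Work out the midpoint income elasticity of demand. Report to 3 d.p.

ΔQ = 503.4 − 344 = 159.4; midpoint Q̄ = (344 + 503.4)/2 = 423.7.
ΔI = 90080 − 69050 = 21030; midpoint Ī = (69050 + 90080)/2 = 79565.
η = (ΔQ/Q̄) ÷ (ΔI/Ī) = (159.4/423.7) ÷ (21030/79565) = 1.423.

1.423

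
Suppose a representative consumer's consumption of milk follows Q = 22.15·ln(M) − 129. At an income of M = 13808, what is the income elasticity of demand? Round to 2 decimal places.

0.27

At M = 13808: Q = 82.156.
dQ/dM = 22.15/M = 0.00160414 at this income.
η = (dQ/dM)·(M/Q) = 0.00160414 × (13808/82.156) = 0.27.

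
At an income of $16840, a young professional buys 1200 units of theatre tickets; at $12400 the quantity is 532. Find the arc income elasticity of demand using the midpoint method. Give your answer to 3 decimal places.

ΔQ = 532 − 1200 = -668; midpoint Q̄ = (1200 + 532)/2 = 866.
ΔI = 12400 − 16840 = -4440; midpoint Ī = (16840 + 12400)/2 = 14620.
η = (ΔQ/Q̄) ÷ (ΔI/Ī) = (-668/866) ÷ (-4440/14620) = 2.540.

2.540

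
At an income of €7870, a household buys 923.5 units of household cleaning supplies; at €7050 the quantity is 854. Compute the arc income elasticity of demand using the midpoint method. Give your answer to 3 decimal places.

ΔQ = 854 − 923.5 = -69.5; midpoint Q̄ = (923.5 + 854)/2 = 888.75.
ΔI = 7050 − 7870 = -820; midpoint Ī = (7870 + 7050)/2 = 7460.
η = (ΔQ/Q̄) ÷ (ΔI/Ī) = (-69.5/888.75) ÷ (-820/7460) = 0.711.

0.711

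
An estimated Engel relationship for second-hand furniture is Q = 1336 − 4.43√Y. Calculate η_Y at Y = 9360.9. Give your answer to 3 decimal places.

-0.236

At Y = 9360.9: Q = 907.390.
dQ/dY = -4.43/(2√Y) = -0.0228936 at this income.
η = (dQ/dY)·(Y/Q) = -0.0228936 × (9360.9/907.390) = -0.236.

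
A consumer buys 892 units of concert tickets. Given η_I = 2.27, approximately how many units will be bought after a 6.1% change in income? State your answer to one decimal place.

1015.5

%ΔQ ≈ η × %ΔI = 2.27 × 6.1% = 13.847%.
New Q ≈ 892 × (1 + 0.13847) = 1015.5.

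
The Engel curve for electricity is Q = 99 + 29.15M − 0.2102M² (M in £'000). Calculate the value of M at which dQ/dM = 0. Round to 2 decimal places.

69.34

dQ/dM = 29.15 − 0.4204M.
The good is inferior where dQ/dM < 0. Setting dQ/dM = 0 gives M = 29.15 / 0.4204 = 69.34.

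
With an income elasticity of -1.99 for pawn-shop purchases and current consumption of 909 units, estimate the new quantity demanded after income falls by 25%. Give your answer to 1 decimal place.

%ΔQ ≈ η × %ΔI = -1.99 × (-25%) = 49.75%.
New Q ≈ 909 × (1 + 0.4975) = 1361.2.

1361.2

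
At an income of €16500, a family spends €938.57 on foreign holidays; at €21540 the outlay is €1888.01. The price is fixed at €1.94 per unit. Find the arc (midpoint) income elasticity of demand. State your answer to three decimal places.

With a constant price, Q₁ = 938.57/1.94 = 483.799 and Q₂ = 1888.01/1.94 = 973.201 (equivalently, work directly with expenditure since P cancels).
Midpoint %ΔQ = (1888.01 − 938.57)/1413.29 = 0.67179; midpoint %ΔI = (21540 − 16500)/19020 = 0.26498.
η = 0.67179 / 0.26498 = 2.535.

2.535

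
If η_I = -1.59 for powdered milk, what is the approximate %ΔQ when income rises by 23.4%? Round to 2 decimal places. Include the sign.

-37.21%

%ΔQ ≈ η × %ΔI = -1.59 × 23.4% = -37.21%.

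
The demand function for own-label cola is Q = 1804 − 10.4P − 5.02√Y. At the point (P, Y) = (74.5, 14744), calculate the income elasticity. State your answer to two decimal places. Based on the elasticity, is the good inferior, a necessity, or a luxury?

At P = 74.5, Y = 14744: Q = 419.647.
Holding P constant, ∂Q/∂Y = -5.02/(2√Y) = -0.0206712.
η_Y = (∂Q/∂Y)·(Y/Q) = -0.0206712 × (14744/419.647) = -0.73.
Since η < 0, this is an inferior good.

-0.73 (inferior good)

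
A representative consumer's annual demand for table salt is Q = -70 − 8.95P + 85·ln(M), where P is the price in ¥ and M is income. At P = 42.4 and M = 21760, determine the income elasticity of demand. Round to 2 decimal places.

At P = 42.4, M = 21760: Q = 399.485.
Holding P constant, ∂Q/∂M = 85/M = 0.00390625.
η_M = (∂Q/∂M)·(M/Q) = 0.00390625 × (21760/399.485) = 0.21.

0.21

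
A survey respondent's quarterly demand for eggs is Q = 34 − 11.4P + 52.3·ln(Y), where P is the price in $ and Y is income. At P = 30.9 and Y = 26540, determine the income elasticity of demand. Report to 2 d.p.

0.24

At P = 30.9, Y = 26540: Q = 214.489.
Holding P constant, ∂Q/∂Y = 52.3/Y = 0.00197061.
η_Y = (∂Q/∂Y)·(Y/Q) = 0.00197061 × (26540/214.489) = 0.24.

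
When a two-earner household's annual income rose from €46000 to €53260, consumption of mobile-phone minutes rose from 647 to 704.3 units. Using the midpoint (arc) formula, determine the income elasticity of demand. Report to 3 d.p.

ΔQ = 704.3 − 647 = 57.3; midpoint Q̄ = (647 + 704.3)/2 = 675.65.
ΔI = 53260 − 46000 = 7260; midpoint Ī = (46000 + 53260)/2 = 49630.
η = (ΔQ/Q̄) ÷ (ΔI/Ī) = (57.3/675.65) ÷ (7260/49630) = 0.580.

0.580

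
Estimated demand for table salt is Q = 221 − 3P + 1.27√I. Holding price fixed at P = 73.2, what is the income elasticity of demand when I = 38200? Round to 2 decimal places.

At P = 73.2, I = 38200: Q = 249.619.
Holding P constant, ∂Q/∂I = 1.27/(2√I) = 0.00324894.
η_I = (∂Q/∂I)·(I/Q) = 0.00324894 × (38200/249.619) = 0.50.

0.50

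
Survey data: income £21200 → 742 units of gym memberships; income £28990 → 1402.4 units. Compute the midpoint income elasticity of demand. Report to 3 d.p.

1.984

ΔQ = 1402.4 − 742 = 660.4; midpoint Q̄ = (742 + 1402.4)/2 = 1072.2.
ΔI = 28990 − 21200 = 7790; midpoint Ī = (21200 + 28990)/2 = 25095.
η = (ΔQ/Q̄) ÷ (ΔI/Ī) = (660.4/1072.2) ÷ (7790/25095) = 1.984.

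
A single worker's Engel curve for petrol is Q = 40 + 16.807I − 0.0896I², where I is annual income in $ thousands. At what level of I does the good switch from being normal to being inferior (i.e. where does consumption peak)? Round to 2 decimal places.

dQ/dI = 16.807 − 0.1792I.
The good is inferior where dQ/dI < 0. Setting dQ/dI = 0 gives I = 16.807 / 0.1792 = 93.79.

93.79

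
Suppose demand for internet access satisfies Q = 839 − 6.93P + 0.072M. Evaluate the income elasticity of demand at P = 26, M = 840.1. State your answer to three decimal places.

0.084

At P = 26, M = 840.1: Q = 719.307.
Holding P constant, ∂Q/∂M = 0.072.
η_M = (∂Q/∂M)·(M/Q) = 0.072 × (840.1/719.307) = 0.084.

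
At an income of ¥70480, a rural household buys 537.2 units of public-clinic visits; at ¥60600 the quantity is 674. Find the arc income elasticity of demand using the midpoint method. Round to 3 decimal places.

-1.498

ΔQ = 674 − 537.2 = 136.8; midpoint Q̄ = (537.2 + 674)/2 = 605.6.
ΔI = 60600 − 70480 = -9880; midpoint Ī = (70480 + 60600)/2 = 65540.
η = (ΔQ/Q̄) ÷ (ΔI/Ī) = (136.8/605.6) ÷ (-9880/65540) = -1.498.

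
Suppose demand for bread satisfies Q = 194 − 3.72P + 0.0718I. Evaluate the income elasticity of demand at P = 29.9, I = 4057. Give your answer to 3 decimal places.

0.779

At P = 29.9, I = 4057: Q = 374.065.
Holding P constant, ∂Q/∂I = 0.0718.
η_I = (∂Q/∂I)·(I/Q) = 0.0718 × (4057/374.065) = 0.779.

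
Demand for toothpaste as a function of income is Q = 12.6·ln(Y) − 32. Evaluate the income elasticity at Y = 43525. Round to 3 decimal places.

0.123

At Y = 43525: Q = 102.582.
dQ/dY = 12.6/Y = 0.000289489 at this income.
η = (dQ/dY)·(Y/Q) = 0.000289489 × (43525/102.582) = 0.123.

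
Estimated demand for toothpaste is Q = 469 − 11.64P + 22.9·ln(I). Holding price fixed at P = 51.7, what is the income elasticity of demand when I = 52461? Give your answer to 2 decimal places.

0.20

At P = 51.7, I = 52461: Q = 116.085.
Holding P constant, ∂Q/∂I = 22.9/I = 0.000436515.
η_I = (∂Q/∂I)·(I/Q) = 0.000436515 × (52461/116.085) = 0.20.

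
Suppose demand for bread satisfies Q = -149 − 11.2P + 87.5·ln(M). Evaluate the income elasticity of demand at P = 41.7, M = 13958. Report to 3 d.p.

At P = 41.7, M = 13958: Q = 219.043.
Holding P constant, ∂Q/∂M = 87.5/M = 0.00626881.
η_M = (∂Q/∂M)·(M/Q) = 0.00626881 × (13958/219.043) = 0.399.

0.399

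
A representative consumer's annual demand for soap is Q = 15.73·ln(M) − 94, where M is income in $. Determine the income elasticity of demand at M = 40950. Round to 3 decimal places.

0.215

At M = 40950: Q = 73.054.
dQ/dM = 15.73/M = 0.000384127 at this income.
η = (dQ/dM)·(M/Q) = 0.000384127 × (40950/73.054) = 0.215.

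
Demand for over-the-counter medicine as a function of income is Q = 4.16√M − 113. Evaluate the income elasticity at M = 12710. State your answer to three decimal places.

0.659

At M = 12710: Q = 355.993.
dQ/dM = 4.16/(2√M) = 0.0184498 at this income.
η = (dQ/dM)·(M/Q) = 0.0184498 × (12710/355.993) = 0.659.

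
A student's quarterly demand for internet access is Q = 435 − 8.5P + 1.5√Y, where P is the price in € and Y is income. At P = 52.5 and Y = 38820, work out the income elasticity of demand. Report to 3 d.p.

At P = 52.5, Y = 38820: Q = 284.292.
Holding P constant, ∂Q/∂Y = 1.5/(2√Y) = 0.00380657.
η_Y = (∂Q/∂Y)·(Y/Q) = 0.00380657 × (38820/284.292) = 0.520.

0.520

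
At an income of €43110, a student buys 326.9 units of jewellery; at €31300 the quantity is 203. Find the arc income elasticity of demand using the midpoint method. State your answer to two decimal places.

1.47

ΔQ = 203 − 326.9 = -123.9; midpoint Q̄ = (326.9 + 203)/2 = 264.95.
ΔI = 31300 − 43110 = -11810; midpoint Ī = (43110 + 31300)/2 = 37205.
η = (ΔQ/Q̄) ÷ (ΔI/Ī) = (-123.9/264.95) ÷ (-11810/37205) = 1.47.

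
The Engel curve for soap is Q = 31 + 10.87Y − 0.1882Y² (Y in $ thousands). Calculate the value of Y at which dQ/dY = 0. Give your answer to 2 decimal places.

28.88

dQ/dY = 10.87 − 0.3764Y.
The good is inferior where dQ/dY < 0. Setting dQ/dY = 0 gives Y = 10.87 / 0.3764 = 28.88.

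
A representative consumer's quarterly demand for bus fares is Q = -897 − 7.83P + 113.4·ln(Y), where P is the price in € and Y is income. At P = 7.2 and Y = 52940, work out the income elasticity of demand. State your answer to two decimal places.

At P = 7.2, Y = 52940: Q = 280.066.
Holding P constant, ∂Q/∂Y = 113.4/Y = 0.00214205.
η_Y = (∂Q/∂Y)·(Y/Q) = 0.00214205 × (52940/280.066) = 0.40.

0.40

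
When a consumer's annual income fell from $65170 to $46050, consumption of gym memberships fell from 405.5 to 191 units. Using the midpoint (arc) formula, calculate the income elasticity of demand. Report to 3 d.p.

2.092

ΔQ = 191 − 405.5 = -214.5; midpoint Q̄ = (405.5 + 191)/2 = 298.25.
ΔI = 46050 − 65170 = -19120; midpoint Ī = (65170 + 46050)/2 = 55610.
η = (ΔQ/Q̄) ÷ (ΔI/Ī) = (-214.5/298.25) ÷ (-19120/55610) = 2.092.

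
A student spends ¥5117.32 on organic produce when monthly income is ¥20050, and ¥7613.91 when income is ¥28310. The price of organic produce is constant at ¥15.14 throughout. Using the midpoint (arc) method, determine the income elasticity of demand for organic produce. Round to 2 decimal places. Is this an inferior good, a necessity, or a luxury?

1.15 (luxury)

With a constant price, Q₁ = 5117.32/15.14 = 338.000 and Q₂ = 7613.91/15.14 = 502.900 (equivalently, work directly with expenditure since P cancels).
Midpoint %ΔQ = (7613.91 − 5117.32)/6365.62 = 0.39220; midpoint %ΔI = (28310 − 20050)/24180 = 0.34160.
η = 0.39220 / 0.34160 = 1.15.
η > 1 ⇒ luxury.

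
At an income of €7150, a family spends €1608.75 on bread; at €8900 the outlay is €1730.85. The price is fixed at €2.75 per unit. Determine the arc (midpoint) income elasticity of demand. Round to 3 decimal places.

With a constant price, Q₁ = 1608.75/2.75 = 585.000 and Q₂ = 1730.85/2.75 = 629.400 (equivalently, work directly with expenditure since P cancels).
Midpoint %ΔQ = (1730.85 − 1608.75)/1669.80 = 0.07312; midpoint %ΔI = (8900 − 7150)/8025 = 0.21807.
η = 0.07312 / 0.21807 = 0.335.

0.335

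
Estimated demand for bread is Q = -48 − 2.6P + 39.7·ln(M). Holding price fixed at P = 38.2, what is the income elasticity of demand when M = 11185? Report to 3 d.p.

0.178

At P = 38.2, M = 11185: Q = 222.776.
Holding P constant, ∂Q/∂M = 39.7/M = 0.0035494.
η_M = (∂Q/∂M)·(M/Q) = 0.0035494 × (11185/222.776) = 0.178.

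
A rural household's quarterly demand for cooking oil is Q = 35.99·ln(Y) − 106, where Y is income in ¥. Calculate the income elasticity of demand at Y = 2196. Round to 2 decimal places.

0.21

At Y = 2196: Q = 170.921.
dQ/dY = 35.99/Y = 0.0163889 at this income.
η = (dQ/dY)·(Y/Q) = 0.0163889 × (2196/170.921) = 0.21.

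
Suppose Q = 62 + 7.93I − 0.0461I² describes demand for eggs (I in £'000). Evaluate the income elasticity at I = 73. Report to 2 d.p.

At I = 73: Q = 395.2231.
dQ/dI = 7.93 − 0.0922I = 1.19940.
η = (dQ/dI)·(I/Q) = 1.19940 × (73/395.2231) = 0.22.

0.22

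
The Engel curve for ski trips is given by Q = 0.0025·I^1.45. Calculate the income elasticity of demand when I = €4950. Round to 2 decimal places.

For Q = A·I^β the income elasticity is constant and equal to β.
Here β = 1.45, so η = 1.45.

1.45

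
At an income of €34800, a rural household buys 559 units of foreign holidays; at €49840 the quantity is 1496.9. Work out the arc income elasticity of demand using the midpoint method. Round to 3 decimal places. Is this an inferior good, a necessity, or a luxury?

2.567 (luxury)

ΔQ = 1496.9 − 559 = 937.9; midpoint Q̄ = (559 + 1496.9)/2 = 1027.95.
ΔI = 49840 − 34800 = 15040; midpoint Ī = (34800 + 49840)/2 = 42320.
η = (ΔQ/Q̄) ÷ (ΔI/Ī) = (937.9/1027.95) ÷ (15040/42320) = 2.567.
η > 1 ⇒ luxury.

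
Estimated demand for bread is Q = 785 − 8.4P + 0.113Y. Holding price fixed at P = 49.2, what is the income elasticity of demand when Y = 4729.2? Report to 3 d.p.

0.590

At P = 49.2, Y = 4729.2: Q = 906.120.
Holding P constant, ∂Q/∂Y = 0.113.
η_Y = (∂Q/∂Y)·(Y/Q) = 0.113 × (4729.2/906.120) = 0.590.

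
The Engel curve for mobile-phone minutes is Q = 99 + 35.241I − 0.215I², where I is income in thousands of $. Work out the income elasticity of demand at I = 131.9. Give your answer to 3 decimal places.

-2.814

At I = 131.9: Q = 1006.8018.
dQ/dI = 35.241 − 0.43I = -21.47600.
η = (dQ/dI)·(I/Q) = -21.47600 × (131.9/1006.8018) = -2.814.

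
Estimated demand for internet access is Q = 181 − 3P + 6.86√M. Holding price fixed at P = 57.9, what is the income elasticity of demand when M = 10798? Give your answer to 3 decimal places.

0.495

At P = 57.9, M = 10798: Q = 720.146.
Holding P constant, ∂Q/∂M = 6.86/(2√M) = 0.0330082.
η_M = (∂Q/∂M)·(M/Q) = 0.0330082 × (10798/720.146) = 0.495.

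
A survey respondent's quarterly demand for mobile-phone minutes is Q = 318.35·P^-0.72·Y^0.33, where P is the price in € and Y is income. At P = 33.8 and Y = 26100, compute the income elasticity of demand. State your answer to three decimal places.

For a multiplicative demand Q = A·P^α·Y^β, the income elasticity is β everywhere.
Here β = 0.33, so η = 0.330.

0.330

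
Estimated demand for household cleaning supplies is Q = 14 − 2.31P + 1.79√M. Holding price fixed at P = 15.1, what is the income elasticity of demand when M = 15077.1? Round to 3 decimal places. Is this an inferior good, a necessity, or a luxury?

At P = 15.1, M = 15077.1: Q = 198.911.
Holding P constant, ∂Q/∂M = 1.79/(2√M) = 0.00728894.
η_M = (∂Q/∂M)·(M/Q) = 0.00728894 × (15077.1/198.911) = 0.552.
Since 0 < η < 1, this is a necessity.

0.552 (necessity)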